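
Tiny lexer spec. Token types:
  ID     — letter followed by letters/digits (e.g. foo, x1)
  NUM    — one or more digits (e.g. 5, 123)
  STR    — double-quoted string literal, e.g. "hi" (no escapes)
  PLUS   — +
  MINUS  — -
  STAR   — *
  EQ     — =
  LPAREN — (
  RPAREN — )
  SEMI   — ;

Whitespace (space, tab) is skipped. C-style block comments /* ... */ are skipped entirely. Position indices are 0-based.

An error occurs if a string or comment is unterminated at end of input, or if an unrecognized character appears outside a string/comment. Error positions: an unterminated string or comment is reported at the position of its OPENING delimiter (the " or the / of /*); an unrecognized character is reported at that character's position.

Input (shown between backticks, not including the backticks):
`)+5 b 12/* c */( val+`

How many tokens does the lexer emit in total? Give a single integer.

pos=0: emit RPAREN ')'
pos=1: emit PLUS '+'
pos=2: emit NUM '5' (now at pos=3)
pos=4: emit ID 'b' (now at pos=5)
pos=6: emit NUM '12' (now at pos=8)
pos=8: enter COMMENT mode (saw '/*')
exit COMMENT mode (now at pos=15)
pos=15: emit LPAREN '('
pos=17: emit ID 'val' (now at pos=20)
pos=20: emit PLUS '+'
DONE. 8 tokens: [RPAREN, PLUS, NUM, ID, NUM, LPAREN, ID, PLUS]

Answer: 8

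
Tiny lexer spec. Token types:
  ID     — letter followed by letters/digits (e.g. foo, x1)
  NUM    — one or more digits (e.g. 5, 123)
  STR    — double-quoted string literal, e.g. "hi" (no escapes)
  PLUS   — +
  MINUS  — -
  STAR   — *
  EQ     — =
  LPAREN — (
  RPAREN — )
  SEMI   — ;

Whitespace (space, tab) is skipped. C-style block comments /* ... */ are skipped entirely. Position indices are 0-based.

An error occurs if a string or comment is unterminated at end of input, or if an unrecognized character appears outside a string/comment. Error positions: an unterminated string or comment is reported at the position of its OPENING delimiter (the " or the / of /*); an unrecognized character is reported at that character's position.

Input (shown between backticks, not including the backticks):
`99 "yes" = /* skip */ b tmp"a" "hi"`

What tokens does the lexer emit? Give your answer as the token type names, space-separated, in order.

Answer: NUM STR EQ ID ID STR STR

Derivation:
pos=0: emit NUM '99' (now at pos=2)
pos=3: enter STRING mode
pos=3: emit STR "yes" (now at pos=8)
pos=9: emit EQ '='
pos=11: enter COMMENT mode (saw '/*')
exit COMMENT mode (now at pos=21)
pos=22: emit ID 'b' (now at pos=23)
pos=24: emit ID 'tmp' (now at pos=27)
pos=27: enter STRING mode
pos=27: emit STR "a" (now at pos=30)
pos=31: enter STRING mode
pos=31: emit STR "hi" (now at pos=35)
DONE. 7 tokens: [NUM, STR, EQ, ID, ID, STR, STR]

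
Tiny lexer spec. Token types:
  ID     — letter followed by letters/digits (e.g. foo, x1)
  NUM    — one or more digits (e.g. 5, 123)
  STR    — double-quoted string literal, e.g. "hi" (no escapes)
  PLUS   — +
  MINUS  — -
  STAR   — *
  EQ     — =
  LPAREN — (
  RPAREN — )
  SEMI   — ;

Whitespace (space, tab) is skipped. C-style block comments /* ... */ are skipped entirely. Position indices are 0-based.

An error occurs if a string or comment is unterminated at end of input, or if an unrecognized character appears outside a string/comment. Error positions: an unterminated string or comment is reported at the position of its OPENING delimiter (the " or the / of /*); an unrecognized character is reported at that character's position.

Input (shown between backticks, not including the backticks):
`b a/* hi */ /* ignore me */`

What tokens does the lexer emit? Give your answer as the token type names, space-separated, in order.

pos=0: emit ID 'b' (now at pos=1)
pos=2: emit ID 'a' (now at pos=3)
pos=3: enter COMMENT mode (saw '/*')
exit COMMENT mode (now at pos=11)
pos=12: enter COMMENT mode (saw '/*')
exit COMMENT mode (now at pos=27)
DONE. 2 tokens: [ID, ID]

Answer: ID ID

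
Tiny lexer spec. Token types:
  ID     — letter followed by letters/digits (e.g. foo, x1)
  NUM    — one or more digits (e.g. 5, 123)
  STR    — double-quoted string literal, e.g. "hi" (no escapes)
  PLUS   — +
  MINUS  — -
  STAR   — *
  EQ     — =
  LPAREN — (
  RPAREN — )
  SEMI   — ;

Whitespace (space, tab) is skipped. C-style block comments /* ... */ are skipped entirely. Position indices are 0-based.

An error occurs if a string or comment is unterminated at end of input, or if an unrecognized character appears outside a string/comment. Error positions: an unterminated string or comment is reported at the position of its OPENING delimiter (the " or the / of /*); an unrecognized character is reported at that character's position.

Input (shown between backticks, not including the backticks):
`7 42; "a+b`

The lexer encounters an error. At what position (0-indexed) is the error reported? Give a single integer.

pos=0: emit NUM '7' (now at pos=1)
pos=2: emit NUM '42' (now at pos=4)
pos=4: emit SEMI ';'
pos=6: enter STRING mode
pos=6: ERROR — unterminated string

Answer: 6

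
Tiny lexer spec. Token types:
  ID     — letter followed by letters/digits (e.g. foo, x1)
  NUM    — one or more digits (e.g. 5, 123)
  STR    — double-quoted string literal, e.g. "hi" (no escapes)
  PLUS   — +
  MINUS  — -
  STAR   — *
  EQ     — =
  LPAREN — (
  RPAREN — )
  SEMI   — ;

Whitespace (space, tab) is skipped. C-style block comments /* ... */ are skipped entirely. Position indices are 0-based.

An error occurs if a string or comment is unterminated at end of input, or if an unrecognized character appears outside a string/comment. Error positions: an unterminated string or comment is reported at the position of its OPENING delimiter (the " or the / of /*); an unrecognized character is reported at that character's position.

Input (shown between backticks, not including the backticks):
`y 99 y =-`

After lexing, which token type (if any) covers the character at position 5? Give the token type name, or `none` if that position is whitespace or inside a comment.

Answer: ID

Derivation:
pos=0: emit ID 'y' (now at pos=1)
pos=2: emit NUM '99' (now at pos=4)
pos=5: emit ID 'y' (now at pos=6)
pos=7: emit EQ '='
pos=8: emit MINUS '-'
DONE. 5 tokens: [ID, NUM, ID, EQ, MINUS]
Position 5: char is 'y' -> ID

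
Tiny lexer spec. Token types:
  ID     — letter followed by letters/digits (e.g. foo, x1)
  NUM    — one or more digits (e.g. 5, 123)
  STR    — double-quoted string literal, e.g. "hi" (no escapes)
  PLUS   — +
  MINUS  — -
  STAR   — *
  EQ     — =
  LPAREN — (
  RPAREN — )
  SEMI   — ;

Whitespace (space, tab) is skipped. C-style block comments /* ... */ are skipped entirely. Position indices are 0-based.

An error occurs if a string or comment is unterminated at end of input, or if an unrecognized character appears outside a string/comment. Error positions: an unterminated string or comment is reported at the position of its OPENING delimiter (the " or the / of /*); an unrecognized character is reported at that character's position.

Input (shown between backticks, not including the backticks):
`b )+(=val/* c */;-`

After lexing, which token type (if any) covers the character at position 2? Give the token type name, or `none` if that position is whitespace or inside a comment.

Answer: RPAREN

Derivation:
pos=0: emit ID 'b' (now at pos=1)
pos=2: emit RPAREN ')'
pos=3: emit PLUS '+'
pos=4: emit LPAREN '('
pos=5: emit EQ '='
pos=6: emit ID 'val' (now at pos=9)
pos=9: enter COMMENT mode (saw '/*')
exit COMMENT mode (now at pos=16)
pos=16: emit SEMI ';'
pos=17: emit MINUS '-'
DONE. 8 tokens: [ID, RPAREN, PLUS, LPAREN, EQ, ID, SEMI, MINUS]
Position 2: char is ')' -> RPAREN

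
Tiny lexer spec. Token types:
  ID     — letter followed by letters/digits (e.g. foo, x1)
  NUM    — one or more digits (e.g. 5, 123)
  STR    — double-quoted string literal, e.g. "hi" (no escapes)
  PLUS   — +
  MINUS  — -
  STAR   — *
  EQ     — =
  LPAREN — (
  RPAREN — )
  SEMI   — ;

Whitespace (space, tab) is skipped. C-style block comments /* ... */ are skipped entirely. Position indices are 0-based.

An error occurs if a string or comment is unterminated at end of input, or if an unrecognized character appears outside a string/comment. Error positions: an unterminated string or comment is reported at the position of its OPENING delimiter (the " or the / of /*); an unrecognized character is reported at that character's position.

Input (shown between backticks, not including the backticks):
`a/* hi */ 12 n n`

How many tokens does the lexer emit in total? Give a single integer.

pos=0: emit ID 'a' (now at pos=1)
pos=1: enter COMMENT mode (saw '/*')
exit COMMENT mode (now at pos=9)
pos=10: emit NUM '12' (now at pos=12)
pos=13: emit ID 'n' (now at pos=14)
pos=15: emit ID 'n' (now at pos=16)
DONE. 4 tokens: [ID, NUM, ID, ID]

Answer: 4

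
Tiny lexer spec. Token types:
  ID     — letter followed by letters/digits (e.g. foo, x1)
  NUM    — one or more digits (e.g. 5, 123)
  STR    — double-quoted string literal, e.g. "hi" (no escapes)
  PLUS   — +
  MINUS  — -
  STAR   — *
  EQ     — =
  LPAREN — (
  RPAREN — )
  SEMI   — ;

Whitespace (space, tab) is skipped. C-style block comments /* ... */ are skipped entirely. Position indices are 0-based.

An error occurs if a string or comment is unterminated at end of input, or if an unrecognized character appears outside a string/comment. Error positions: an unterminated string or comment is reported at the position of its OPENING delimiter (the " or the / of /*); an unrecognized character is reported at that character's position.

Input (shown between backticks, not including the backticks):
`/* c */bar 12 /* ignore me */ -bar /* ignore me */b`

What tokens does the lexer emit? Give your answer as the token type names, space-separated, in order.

Answer: ID NUM MINUS ID ID

Derivation:
pos=0: enter COMMENT mode (saw '/*')
exit COMMENT mode (now at pos=7)
pos=7: emit ID 'bar' (now at pos=10)
pos=11: emit NUM '12' (now at pos=13)
pos=14: enter COMMENT mode (saw '/*')
exit COMMENT mode (now at pos=29)
pos=30: emit MINUS '-'
pos=31: emit ID 'bar' (now at pos=34)
pos=35: enter COMMENT mode (saw '/*')
exit COMMENT mode (now at pos=50)
pos=50: emit ID 'b' (now at pos=51)
DONE. 5 tokens: [ID, NUM, MINUS, ID, ID]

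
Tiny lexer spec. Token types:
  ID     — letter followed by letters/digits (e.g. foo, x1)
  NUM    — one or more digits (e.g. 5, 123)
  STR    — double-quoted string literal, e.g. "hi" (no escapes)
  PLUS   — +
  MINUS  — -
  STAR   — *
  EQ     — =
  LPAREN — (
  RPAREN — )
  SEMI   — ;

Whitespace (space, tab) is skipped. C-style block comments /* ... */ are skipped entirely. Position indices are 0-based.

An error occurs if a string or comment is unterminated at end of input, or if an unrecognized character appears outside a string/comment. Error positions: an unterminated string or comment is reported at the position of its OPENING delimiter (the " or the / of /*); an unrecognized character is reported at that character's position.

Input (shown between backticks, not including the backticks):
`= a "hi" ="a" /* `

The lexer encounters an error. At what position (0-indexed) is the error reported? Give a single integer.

Answer: 14

Derivation:
pos=0: emit EQ '='
pos=2: emit ID 'a' (now at pos=3)
pos=4: enter STRING mode
pos=4: emit STR "hi" (now at pos=8)
pos=9: emit EQ '='
pos=10: enter STRING mode
pos=10: emit STR "a" (now at pos=13)
pos=14: enter COMMENT mode (saw '/*')
pos=14: ERROR — unterminated comment (reached EOF)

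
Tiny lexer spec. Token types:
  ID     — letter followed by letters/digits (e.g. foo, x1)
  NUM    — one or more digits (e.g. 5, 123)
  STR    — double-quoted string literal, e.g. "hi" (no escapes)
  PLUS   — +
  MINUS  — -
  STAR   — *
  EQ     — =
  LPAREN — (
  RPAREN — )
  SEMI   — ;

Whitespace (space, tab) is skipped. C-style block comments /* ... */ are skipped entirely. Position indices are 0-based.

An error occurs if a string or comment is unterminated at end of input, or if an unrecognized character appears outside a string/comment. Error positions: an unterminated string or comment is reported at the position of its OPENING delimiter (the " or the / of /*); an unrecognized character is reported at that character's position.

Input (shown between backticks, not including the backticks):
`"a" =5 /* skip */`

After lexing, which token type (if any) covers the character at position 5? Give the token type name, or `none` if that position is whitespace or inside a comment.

Answer: NUM

Derivation:
pos=0: enter STRING mode
pos=0: emit STR "a" (now at pos=3)
pos=4: emit EQ '='
pos=5: emit NUM '5' (now at pos=6)
pos=7: enter COMMENT mode (saw '/*')
exit COMMENT mode (now at pos=17)
DONE. 3 tokens: [STR, EQ, NUM]
Position 5: char is '5' -> NUM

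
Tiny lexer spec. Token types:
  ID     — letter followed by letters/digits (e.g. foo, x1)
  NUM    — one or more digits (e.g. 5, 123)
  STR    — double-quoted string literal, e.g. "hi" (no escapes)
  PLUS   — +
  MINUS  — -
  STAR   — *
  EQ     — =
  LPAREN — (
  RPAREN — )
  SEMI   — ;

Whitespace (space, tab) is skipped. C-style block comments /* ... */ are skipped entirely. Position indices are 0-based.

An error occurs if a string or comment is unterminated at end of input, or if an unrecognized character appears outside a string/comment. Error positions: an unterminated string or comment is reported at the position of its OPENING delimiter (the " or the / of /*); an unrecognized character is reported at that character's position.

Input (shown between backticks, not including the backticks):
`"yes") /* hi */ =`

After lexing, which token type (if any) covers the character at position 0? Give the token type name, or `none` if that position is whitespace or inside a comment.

Answer: STR

Derivation:
pos=0: enter STRING mode
pos=0: emit STR "yes" (now at pos=5)
pos=5: emit RPAREN ')'
pos=7: enter COMMENT mode (saw '/*')
exit COMMENT mode (now at pos=15)
pos=16: emit EQ '='
DONE. 3 tokens: [STR, RPAREN, EQ]
Position 0: char is '"' -> STR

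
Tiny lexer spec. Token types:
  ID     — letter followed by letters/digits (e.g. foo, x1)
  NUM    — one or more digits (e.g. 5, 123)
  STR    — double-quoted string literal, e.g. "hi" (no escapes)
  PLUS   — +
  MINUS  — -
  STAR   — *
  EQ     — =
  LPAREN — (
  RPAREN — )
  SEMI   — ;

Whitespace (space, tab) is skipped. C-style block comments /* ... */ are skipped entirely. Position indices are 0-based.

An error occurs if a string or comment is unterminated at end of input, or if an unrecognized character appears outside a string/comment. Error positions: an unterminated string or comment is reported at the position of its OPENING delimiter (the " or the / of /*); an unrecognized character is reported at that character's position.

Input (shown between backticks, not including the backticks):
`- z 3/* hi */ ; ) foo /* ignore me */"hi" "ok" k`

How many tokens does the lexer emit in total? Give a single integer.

pos=0: emit MINUS '-'
pos=2: emit ID 'z' (now at pos=3)
pos=4: emit NUM '3' (now at pos=5)
pos=5: enter COMMENT mode (saw '/*')
exit COMMENT mode (now at pos=13)
pos=14: emit SEMI ';'
pos=16: emit RPAREN ')'
pos=18: emit ID 'foo' (now at pos=21)
pos=22: enter COMMENT mode (saw '/*')
exit COMMENT mode (now at pos=37)
pos=37: enter STRING mode
pos=37: emit STR "hi" (now at pos=41)
pos=42: enter STRING mode
pos=42: emit STR "ok" (now at pos=46)
pos=47: emit ID 'k' (now at pos=48)
DONE. 9 tokens: [MINUS, ID, NUM, SEMI, RPAREN, ID, STR, STR, ID]

Answer: 9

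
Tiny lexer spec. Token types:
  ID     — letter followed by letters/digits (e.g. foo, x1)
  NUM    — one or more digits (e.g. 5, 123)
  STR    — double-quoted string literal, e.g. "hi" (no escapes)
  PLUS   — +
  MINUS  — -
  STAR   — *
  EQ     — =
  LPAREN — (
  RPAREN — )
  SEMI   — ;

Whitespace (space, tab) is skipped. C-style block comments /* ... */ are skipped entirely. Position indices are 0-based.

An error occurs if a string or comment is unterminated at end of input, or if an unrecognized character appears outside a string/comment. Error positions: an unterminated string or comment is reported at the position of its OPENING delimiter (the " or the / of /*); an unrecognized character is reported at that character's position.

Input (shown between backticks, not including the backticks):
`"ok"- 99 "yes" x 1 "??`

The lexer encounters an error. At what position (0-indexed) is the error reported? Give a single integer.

Answer: 19

Derivation:
pos=0: enter STRING mode
pos=0: emit STR "ok" (now at pos=4)
pos=4: emit MINUS '-'
pos=6: emit NUM '99' (now at pos=8)
pos=9: enter STRING mode
pos=9: emit STR "yes" (now at pos=14)
pos=15: emit ID 'x' (now at pos=16)
pos=17: emit NUM '1' (now at pos=18)
pos=19: enter STRING mode
pos=19: ERROR — unterminated string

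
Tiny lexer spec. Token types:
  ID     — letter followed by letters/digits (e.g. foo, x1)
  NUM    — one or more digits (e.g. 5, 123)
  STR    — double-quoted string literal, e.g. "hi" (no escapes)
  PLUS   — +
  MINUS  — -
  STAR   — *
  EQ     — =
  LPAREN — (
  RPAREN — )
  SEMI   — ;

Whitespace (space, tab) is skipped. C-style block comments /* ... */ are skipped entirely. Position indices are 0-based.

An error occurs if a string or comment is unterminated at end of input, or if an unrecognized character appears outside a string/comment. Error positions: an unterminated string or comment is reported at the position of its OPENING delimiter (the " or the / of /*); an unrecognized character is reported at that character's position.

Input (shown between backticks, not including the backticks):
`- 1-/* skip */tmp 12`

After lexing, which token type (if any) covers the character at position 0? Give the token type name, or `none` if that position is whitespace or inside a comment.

Answer: MINUS

Derivation:
pos=0: emit MINUS '-'
pos=2: emit NUM '1' (now at pos=3)
pos=3: emit MINUS '-'
pos=4: enter COMMENT mode (saw '/*')
exit COMMENT mode (now at pos=14)
pos=14: emit ID 'tmp' (now at pos=17)
pos=18: emit NUM '12' (now at pos=20)
DONE. 5 tokens: [MINUS, NUM, MINUS, ID, NUM]
Position 0: char is '-' -> MINUS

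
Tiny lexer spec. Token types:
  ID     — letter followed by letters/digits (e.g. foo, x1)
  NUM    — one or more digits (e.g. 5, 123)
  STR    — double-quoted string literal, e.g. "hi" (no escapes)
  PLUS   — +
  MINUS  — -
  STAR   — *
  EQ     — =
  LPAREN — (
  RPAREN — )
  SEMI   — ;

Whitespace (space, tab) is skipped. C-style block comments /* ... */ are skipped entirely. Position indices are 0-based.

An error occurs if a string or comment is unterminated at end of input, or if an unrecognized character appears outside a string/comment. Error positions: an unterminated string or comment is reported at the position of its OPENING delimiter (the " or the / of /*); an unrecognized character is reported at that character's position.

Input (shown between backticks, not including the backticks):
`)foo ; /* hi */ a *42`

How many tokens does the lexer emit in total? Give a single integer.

pos=0: emit RPAREN ')'
pos=1: emit ID 'foo' (now at pos=4)
pos=5: emit SEMI ';'
pos=7: enter COMMENT mode (saw '/*')
exit COMMENT mode (now at pos=15)
pos=16: emit ID 'a' (now at pos=17)
pos=18: emit STAR '*'
pos=19: emit NUM '42' (now at pos=21)
DONE. 6 tokens: [RPAREN, ID, SEMI, ID, STAR, NUM]

Answer: 6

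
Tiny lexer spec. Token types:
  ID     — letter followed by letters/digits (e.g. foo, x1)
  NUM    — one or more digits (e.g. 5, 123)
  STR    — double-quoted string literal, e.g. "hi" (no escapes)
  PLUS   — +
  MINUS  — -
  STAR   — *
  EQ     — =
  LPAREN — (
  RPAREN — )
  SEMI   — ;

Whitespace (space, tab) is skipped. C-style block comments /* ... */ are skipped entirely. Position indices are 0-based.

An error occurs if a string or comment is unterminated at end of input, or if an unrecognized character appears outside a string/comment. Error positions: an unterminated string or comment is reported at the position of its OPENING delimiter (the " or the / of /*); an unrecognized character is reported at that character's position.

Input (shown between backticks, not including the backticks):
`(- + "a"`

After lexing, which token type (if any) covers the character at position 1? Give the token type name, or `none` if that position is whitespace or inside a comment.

Answer: MINUS

Derivation:
pos=0: emit LPAREN '('
pos=1: emit MINUS '-'
pos=3: emit PLUS '+'
pos=5: enter STRING mode
pos=5: emit STR "a" (now at pos=8)
DONE. 4 tokens: [LPAREN, MINUS, PLUS, STR]
Position 1: char is '-' -> MINUS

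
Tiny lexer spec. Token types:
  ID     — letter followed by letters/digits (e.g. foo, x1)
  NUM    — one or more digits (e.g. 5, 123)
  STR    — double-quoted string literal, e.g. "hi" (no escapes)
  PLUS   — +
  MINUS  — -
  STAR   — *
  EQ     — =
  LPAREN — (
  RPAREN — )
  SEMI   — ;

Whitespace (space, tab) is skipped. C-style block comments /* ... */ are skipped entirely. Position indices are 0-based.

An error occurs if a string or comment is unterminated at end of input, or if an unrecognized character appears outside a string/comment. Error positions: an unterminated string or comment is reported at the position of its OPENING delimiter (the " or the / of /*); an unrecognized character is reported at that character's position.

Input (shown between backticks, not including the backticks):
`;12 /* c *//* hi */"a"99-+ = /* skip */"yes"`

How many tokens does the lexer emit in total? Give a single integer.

Answer: 8

Derivation:
pos=0: emit SEMI ';'
pos=1: emit NUM '12' (now at pos=3)
pos=4: enter COMMENT mode (saw '/*')
exit COMMENT mode (now at pos=11)
pos=11: enter COMMENT mode (saw '/*')
exit COMMENT mode (now at pos=19)
pos=19: enter STRING mode
pos=19: emit STR "a" (now at pos=22)
pos=22: emit NUM '99' (now at pos=24)
pos=24: emit MINUS '-'
pos=25: emit PLUS '+'
pos=27: emit EQ '='
pos=29: enter COMMENT mode (saw '/*')
exit COMMENT mode (now at pos=39)
pos=39: enter STRING mode
pos=39: emit STR "yes" (now at pos=44)
DONE. 8 tokens: [SEMI, NUM, STR, NUM, MINUS, PLUS, EQ, STR]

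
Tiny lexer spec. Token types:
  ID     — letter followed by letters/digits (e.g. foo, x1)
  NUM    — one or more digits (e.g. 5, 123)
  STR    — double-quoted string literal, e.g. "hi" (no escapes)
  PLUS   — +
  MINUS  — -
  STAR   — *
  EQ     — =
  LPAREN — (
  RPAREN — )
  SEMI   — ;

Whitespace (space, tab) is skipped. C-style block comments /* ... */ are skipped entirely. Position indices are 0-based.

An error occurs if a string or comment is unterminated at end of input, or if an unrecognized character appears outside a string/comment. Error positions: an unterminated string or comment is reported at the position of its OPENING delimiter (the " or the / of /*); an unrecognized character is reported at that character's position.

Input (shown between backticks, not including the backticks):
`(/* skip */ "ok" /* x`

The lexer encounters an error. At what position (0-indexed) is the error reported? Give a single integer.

pos=0: emit LPAREN '('
pos=1: enter COMMENT mode (saw '/*')
exit COMMENT mode (now at pos=11)
pos=12: enter STRING mode
pos=12: emit STR "ok" (now at pos=16)
pos=17: enter COMMENT mode (saw '/*')
pos=17: ERROR — unterminated comment (reached EOF)

Answer: 17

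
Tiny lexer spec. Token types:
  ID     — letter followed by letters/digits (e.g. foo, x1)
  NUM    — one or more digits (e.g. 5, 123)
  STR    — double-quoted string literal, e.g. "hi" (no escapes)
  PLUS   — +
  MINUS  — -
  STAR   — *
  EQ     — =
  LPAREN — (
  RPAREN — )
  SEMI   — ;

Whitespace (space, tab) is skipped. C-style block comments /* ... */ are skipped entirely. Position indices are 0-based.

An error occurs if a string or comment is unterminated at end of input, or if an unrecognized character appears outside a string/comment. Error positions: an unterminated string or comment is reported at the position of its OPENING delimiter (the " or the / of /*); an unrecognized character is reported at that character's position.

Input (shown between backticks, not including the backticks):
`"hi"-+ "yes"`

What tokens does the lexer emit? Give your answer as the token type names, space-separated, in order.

Answer: STR MINUS PLUS STR

Derivation:
pos=0: enter STRING mode
pos=0: emit STR "hi" (now at pos=4)
pos=4: emit MINUS '-'
pos=5: emit PLUS '+'
pos=7: enter STRING mode
pos=7: emit STR "yes" (now at pos=12)
DONE. 4 tokens: [STR, MINUS, PLUS, STR]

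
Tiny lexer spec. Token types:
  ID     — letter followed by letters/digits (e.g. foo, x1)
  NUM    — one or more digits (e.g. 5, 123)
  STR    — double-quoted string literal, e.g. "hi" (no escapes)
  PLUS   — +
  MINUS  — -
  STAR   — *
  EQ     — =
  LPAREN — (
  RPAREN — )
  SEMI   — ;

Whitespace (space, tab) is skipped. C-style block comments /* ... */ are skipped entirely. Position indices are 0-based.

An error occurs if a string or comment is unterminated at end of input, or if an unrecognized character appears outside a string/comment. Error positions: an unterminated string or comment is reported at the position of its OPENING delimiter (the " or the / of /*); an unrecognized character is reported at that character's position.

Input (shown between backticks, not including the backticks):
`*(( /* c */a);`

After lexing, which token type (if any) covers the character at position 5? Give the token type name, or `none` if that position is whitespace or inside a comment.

pos=0: emit STAR '*'
pos=1: emit LPAREN '('
pos=2: emit LPAREN '('
pos=4: enter COMMENT mode (saw '/*')
exit COMMENT mode (now at pos=11)
pos=11: emit ID 'a' (now at pos=12)
pos=12: emit RPAREN ')'
pos=13: emit SEMI ';'
DONE. 6 tokens: [STAR, LPAREN, LPAREN, ID, RPAREN, SEMI]
Position 5: char is '*' -> none

Answer: none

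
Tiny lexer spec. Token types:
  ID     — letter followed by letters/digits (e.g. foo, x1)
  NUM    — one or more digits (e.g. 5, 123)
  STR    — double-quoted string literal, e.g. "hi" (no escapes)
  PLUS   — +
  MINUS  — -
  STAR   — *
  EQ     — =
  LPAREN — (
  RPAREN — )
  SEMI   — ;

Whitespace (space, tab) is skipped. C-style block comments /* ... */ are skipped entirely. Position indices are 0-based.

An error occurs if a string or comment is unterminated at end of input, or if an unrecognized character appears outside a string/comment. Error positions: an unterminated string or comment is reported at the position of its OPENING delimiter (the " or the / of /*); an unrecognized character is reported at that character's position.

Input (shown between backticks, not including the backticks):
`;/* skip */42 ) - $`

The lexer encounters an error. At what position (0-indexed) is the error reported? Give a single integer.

pos=0: emit SEMI ';'
pos=1: enter COMMENT mode (saw '/*')
exit COMMENT mode (now at pos=11)
pos=11: emit NUM '42' (now at pos=13)
pos=14: emit RPAREN ')'
pos=16: emit MINUS '-'
pos=18: ERROR — unrecognized char '$'

Answer: 18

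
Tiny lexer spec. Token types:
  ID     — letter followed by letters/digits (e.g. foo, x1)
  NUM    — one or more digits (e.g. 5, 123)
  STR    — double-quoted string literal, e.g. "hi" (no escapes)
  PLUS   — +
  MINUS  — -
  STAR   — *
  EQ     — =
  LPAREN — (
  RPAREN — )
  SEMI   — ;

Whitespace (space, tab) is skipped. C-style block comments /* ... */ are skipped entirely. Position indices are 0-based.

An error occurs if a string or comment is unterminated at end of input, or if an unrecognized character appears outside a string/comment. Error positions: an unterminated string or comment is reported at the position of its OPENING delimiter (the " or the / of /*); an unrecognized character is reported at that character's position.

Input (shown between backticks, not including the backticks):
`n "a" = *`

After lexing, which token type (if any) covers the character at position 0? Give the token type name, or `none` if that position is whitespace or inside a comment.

pos=0: emit ID 'n' (now at pos=1)
pos=2: enter STRING mode
pos=2: emit STR "a" (now at pos=5)
pos=6: emit EQ '='
pos=8: emit STAR '*'
DONE. 4 tokens: [ID, STR, EQ, STAR]
Position 0: char is 'n' -> ID

Answer: ID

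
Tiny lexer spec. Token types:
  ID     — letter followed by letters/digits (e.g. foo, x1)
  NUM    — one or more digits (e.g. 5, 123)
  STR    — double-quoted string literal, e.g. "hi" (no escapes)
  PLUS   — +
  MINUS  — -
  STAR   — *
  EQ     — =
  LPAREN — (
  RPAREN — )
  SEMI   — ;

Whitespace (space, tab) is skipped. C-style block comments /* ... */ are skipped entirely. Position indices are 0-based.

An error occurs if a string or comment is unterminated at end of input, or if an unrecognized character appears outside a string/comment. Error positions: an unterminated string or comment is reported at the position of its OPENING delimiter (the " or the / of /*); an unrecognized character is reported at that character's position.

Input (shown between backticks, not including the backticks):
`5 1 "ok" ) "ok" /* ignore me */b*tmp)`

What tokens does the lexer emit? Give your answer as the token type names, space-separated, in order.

pos=0: emit NUM '5' (now at pos=1)
pos=2: emit NUM '1' (now at pos=3)
pos=4: enter STRING mode
pos=4: emit STR "ok" (now at pos=8)
pos=9: emit RPAREN ')'
pos=11: enter STRING mode
pos=11: emit STR "ok" (now at pos=15)
pos=16: enter COMMENT mode (saw '/*')
exit COMMENT mode (now at pos=31)
pos=31: emit ID 'b' (now at pos=32)
pos=32: emit STAR '*'
pos=33: emit ID 'tmp' (now at pos=36)
pos=36: emit RPAREN ')'
DONE. 9 tokens: [NUM, NUM, STR, RPAREN, STR, ID, STAR, ID, RPAREN]

Answer: NUM NUM STR RPAREN STR ID STAR ID RPAREN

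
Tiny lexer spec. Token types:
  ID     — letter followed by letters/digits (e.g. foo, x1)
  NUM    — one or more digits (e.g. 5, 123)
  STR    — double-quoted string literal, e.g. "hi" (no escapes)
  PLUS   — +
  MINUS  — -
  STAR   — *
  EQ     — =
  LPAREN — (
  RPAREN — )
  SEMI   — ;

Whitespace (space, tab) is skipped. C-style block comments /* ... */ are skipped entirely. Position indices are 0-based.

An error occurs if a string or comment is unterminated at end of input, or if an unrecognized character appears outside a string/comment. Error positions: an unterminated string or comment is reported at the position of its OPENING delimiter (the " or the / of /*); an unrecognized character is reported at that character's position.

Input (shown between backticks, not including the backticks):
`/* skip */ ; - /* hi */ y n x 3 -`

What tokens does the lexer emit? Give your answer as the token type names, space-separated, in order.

pos=0: enter COMMENT mode (saw '/*')
exit COMMENT mode (now at pos=10)
pos=11: emit SEMI ';'
pos=13: emit MINUS '-'
pos=15: enter COMMENT mode (saw '/*')
exit COMMENT mode (now at pos=23)
pos=24: emit ID 'y' (now at pos=25)
pos=26: emit ID 'n' (now at pos=27)
pos=28: emit ID 'x' (now at pos=29)
pos=30: emit NUM '3' (now at pos=31)
pos=32: emit MINUS '-'
DONE. 7 tokens: [SEMI, MINUS, ID, ID, ID, NUM, MINUS]

Answer: SEMI MINUS ID ID ID NUM MINUS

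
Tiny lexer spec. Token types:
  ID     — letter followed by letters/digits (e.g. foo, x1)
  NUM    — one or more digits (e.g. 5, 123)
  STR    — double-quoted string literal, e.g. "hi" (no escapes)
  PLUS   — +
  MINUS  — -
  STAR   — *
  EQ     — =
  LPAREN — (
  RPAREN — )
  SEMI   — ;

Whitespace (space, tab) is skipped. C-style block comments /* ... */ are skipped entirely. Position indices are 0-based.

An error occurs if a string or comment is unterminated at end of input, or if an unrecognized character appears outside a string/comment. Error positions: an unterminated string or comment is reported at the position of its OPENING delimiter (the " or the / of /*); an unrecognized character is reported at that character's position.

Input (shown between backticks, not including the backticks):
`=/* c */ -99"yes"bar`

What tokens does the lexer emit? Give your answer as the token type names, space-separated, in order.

Answer: EQ MINUS NUM STR ID

Derivation:
pos=0: emit EQ '='
pos=1: enter COMMENT mode (saw '/*')
exit COMMENT mode (now at pos=8)
pos=9: emit MINUS '-'
pos=10: emit NUM '99' (now at pos=12)
pos=12: enter STRING mode
pos=12: emit STR "yes" (now at pos=17)
pos=17: emit ID 'bar' (now at pos=20)
DONE. 5 tokens: [EQ, MINUS, NUM, STR, ID]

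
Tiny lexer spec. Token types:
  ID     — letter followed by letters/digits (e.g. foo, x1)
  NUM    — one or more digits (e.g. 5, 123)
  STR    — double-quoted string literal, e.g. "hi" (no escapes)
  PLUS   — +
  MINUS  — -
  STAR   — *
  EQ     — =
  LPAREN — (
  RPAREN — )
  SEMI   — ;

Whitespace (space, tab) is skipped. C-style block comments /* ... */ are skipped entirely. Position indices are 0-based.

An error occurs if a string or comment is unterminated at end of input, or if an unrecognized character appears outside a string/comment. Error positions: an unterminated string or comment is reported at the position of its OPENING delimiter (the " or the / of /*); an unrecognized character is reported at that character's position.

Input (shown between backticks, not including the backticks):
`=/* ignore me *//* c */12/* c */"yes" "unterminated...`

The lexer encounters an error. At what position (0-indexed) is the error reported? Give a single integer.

pos=0: emit EQ '='
pos=1: enter COMMENT mode (saw '/*')
exit COMMENT mode (now at pos=16)
pos=16: enter COMMENT mode (saw '/*')
exit COMMENT mode (now at pos=23)
pos=23: emit NUM '12' (now at pos=25)
pos=25: enter COMMENT mode (saw '/*')
exit COMMENT mode (now at pos=32)
pos=32: enter STRING mode
pos=32: emit STR "yes" (now at pos=37)
pos=38: enter STRING mode
pos=38: ERROR — unterminated string

Answer: 38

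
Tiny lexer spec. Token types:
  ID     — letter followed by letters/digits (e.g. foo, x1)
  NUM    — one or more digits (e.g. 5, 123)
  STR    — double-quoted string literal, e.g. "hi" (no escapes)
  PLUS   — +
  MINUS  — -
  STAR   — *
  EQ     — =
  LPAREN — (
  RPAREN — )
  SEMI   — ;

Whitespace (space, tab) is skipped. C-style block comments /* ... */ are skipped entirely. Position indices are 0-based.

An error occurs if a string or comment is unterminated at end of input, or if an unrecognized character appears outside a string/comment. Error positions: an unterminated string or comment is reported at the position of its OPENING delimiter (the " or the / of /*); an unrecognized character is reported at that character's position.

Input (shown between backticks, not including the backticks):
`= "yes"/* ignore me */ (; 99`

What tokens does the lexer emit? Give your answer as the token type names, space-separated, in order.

pos=0: emit EQ '='
pos=2: enter STRING mode
pos=2: emit STR "yes" (now at pos=7)
pos=7: enter COMMENT mode (saw '/*')
exit COMMENT mode (now at pos=22)
pos=23: emit LPAREN '('
pos=24: emit SEMI ';'
pos=26: emit NUM '99' (now at pos=28)
DONE. 5 tokens: [EQ, STR, LPAREN, SEMI, NUM]

Answer: EQ STR LPAREN SEMI NUM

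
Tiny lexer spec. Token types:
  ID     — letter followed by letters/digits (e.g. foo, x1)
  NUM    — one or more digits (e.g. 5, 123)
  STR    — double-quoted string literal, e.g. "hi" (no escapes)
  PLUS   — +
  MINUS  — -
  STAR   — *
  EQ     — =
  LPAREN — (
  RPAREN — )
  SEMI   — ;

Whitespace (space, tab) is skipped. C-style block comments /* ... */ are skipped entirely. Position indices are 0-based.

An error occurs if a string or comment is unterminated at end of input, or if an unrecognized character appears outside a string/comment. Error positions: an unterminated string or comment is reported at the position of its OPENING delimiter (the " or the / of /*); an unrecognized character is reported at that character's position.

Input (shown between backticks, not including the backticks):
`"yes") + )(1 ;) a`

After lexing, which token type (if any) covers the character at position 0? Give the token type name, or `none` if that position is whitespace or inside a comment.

pos=0: enter STRING mode
pos=0: emit STR "yes" (now at pos=5)
pos=5: emit RPAREN ')'
pos=7: emit PLUS '+'
pos=9: emit RPAREN ')'
pos=10: emit LPAREN '('
pos=11: emit NUM '1' (now at pos=12)
pos=13: emit SEMI ';'
pos=14: emit RPAREN ')'
pos=16: emit ID 'a' (now at pos=17)
DONE. 9 tokens: [STR, RPAREN, PLUS, RPAREN, LPAREN, NUM, SEMI, RPAREN, ID]
Position 0: char is '"' -> STR

Answer: STR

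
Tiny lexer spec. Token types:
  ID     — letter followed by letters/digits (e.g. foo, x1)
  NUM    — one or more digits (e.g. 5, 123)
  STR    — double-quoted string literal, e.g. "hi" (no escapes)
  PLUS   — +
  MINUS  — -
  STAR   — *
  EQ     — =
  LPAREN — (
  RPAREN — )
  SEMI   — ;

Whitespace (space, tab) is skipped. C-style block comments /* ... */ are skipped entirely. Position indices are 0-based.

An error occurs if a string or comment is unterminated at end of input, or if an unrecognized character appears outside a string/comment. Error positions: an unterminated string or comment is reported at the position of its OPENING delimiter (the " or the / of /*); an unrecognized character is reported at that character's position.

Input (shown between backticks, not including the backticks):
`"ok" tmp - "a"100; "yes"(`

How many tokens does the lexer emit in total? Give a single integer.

Answer: 8

Derivation:
pos=0: enter STRING mode
pos=0: emit STR "ok" (now at pos=4)
pos=5: emit ID 'tmp' (now at pos=8)
pos=9: emit MINUS '-'
pos=11: enter STRING mode
pos=11: emit STR "a" (now at pos=14)
pos=14: emit NUM '100' (now at pos=17)
pos=17: emit SEMI ';'
pos=19: enter STRING mode
pos=19: emit STR "yes" (now at pos=24)
pos=24: emit LPAREN '('
DONE. 8 tokens: [STR, ID, MINUS, STR, NUM, SEMI, STR, LPAREN]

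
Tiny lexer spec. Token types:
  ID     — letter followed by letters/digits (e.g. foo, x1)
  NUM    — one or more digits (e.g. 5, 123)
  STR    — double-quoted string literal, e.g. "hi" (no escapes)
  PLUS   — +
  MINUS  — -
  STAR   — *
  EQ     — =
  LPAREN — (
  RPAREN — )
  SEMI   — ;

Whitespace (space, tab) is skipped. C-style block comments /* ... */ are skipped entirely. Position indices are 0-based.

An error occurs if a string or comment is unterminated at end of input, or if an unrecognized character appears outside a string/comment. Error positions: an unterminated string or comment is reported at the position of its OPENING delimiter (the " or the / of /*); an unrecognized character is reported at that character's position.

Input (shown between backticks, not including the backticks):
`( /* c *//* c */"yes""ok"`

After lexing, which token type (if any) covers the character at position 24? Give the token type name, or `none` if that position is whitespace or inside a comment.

pos=0: emit LPAREN '('
pos=2: enter COMMENT mode (saw '/*')
exit COMMENT mode (now at pos=9)
pos=9: enter COMMENT mode (saw '/*')
exit COMMENT mode (now at pos=16)
pos=16: enter STRING mode
pos=16: emit STR "yes" (now at pos=21)
pos=21: enter STRING mode
pos=21: emit STR "ok" (now at pos=25)
DONE. 3 tokens: [LPAREN, STR, STR]
Position 24: char is '"' -> STR

Answer: STR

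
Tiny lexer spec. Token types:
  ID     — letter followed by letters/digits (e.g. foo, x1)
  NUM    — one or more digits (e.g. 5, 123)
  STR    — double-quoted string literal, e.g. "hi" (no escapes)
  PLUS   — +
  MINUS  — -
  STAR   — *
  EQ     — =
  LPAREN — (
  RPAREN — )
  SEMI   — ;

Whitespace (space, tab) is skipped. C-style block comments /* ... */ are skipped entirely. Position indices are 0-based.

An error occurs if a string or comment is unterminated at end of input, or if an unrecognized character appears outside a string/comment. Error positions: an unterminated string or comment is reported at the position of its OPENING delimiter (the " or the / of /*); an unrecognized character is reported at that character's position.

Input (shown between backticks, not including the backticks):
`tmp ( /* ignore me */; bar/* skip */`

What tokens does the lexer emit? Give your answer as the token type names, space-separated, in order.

Answer: ID LPAREN SEMI ID

Derivation:
pos=0: emit ID 'tmp' (now at pos=3)
pos=4: emit LPAREN '('
pos=6: enter COMMENT mode (saw '/*')
exit COMMENT mode (now at pos=21)
pos=21: emit SEMI ';'
pos=23: emit ID 'bar' (now at pos=26)
pos=26: enter COMMENT mode (saw '/*')
exit COMMENT mode (now at pos=36)
DONE. 4 tokens: [ID, LPAREN, SEMI, ID]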